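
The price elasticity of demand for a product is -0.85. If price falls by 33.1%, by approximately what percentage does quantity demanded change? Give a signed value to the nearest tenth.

28.1

%ΔQ ≈ E × %ΔP = (-0.85) × (-33.1%) ≈ 28.1%.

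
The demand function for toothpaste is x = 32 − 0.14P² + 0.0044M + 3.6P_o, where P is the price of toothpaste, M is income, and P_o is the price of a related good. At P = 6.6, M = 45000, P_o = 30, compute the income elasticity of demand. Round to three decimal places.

0.597

First evaluate x: 32 − 0.14(6.6)² + 0.0044(45000) + 3.6(30) = 32 − 6.0984 + 198 + 108 = 331.9016.
∂x/∂M = +0.0044, so E_I = 0.0044·(45000/331.9016) ≈ 0.597.
E_I ∈ (0,1): normal good (necessity).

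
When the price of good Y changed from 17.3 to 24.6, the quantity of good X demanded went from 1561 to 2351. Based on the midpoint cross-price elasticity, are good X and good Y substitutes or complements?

%ΔQ_x = (2351 − 1561)/[(1561+2351)/2] = 790/1956 ≈ 0.4039.
%ΔP_y = (24.6 − 17.3)/[(17.3+24.6)/2] ≈ 0.3484.
E_xy = 0.4039/0.3484 ≈ 1.159.
E_xy > 0, so the goods are substitutes.

substitutes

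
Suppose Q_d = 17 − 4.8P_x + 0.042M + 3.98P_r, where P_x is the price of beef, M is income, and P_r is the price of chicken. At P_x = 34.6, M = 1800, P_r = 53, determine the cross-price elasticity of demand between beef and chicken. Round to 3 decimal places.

Substituting, Q_d = 17 − 4.8(34.6) + 0.042(1800) + 3.98(53) = 17 − 166.08 + 75.6 + 210.94 = 137.46.
∂Q_d/∂P_r = +3.98, so E_xy = 3.98·(53/137.46) ≈ 1.535.
E_xy > 0: the goods are substitutes.

1.535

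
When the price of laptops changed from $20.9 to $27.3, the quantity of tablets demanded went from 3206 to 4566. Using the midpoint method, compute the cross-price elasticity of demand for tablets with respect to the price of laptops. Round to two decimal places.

1.32

%ΔQ_x = (4566 − 3206)/[(3206+4566)/2] = 1360/3886 ≈ 0.3500.
%ΔP_y = (27.3 − 20.9)/[(20.9+27.3)/2] ≈ 0.2656.
E_xy = 0.3500/0.2656 ≈ 1.32.
E_xy > 0, so tablets and laptops are substitutes.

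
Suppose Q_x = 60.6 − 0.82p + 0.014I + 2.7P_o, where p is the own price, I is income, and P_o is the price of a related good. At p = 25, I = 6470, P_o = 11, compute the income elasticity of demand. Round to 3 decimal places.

0.565

First evaluate Q_x: 60.6 − 0.82(25) + 0.014(6470) + 2.7(11) = 60.6 − 20.5 + 90.58 + 29.7 = 160.38.
∂Q_x/∂I = +0.014, so E_I = 0.014·(6470/160.38) ≈ 0.565.
E_I ∈ (0,1): normal good (necessity).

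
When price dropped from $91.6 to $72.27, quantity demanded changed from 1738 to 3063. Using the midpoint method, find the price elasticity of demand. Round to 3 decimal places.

%ΔQ = (3063 − 1738)/[(1738 + 3063)/2] = 1325/2400.5 ≈ 0.5520.
%Δp = (72.27 − 91.6)/[(91.6 + 72.27)/2] = -19.33/81.935 ≈ -0.2359.
Arc elasticity E = %ΔQ/%Δp ≈ 0.5520/-0.2359 ≈ -2.340.
|E| > 1: demand is elastic over this range.

-2.340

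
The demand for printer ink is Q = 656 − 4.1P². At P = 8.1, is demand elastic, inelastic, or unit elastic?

elastic

At P = 8.1, Q = 386.999.
dQ/dP = −2·4.1·P = −66.42.
Point elasticity E = (dQ/dP)·(P/Q) = -66.42 × 8.1/386.999 ≈ -1.390.
|E| ≈ 1.390 > 1, so demand is elastic.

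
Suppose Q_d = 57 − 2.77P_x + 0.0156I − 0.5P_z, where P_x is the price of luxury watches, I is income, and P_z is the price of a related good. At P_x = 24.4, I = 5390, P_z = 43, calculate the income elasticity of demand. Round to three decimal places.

Evaluating quantity at (P_x, I, P_z) gives Q_d = 57 − 2.77(24.4) + 0.0156(5390) − 0.5(43) = 57 − 67.588 + 84.084 − 21.5 = 51.996.
∂Q_d/∂I = +0.0156, so E_I = 0.0156·(5390/51.996) ≈ 1.617.
E_I > 1: normal good (luxury).

1.617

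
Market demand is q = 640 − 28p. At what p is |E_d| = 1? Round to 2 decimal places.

11.43

For linear demand q = a − bp, E = −bp/(a − bp). |E| = 1 ⇒ bp = a − bp ⇒ p = a/(2b).
p = 640/(2·28) ≈ 11.43.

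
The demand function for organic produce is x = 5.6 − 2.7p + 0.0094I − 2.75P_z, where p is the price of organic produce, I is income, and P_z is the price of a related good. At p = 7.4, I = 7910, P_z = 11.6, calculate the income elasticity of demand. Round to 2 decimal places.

Evaluating quantity at (p, I, P_z) gives x = 5.6 − 2.7(7.4) + 0.0094(7910) − 2.75(11.6) = 5.6 − 19.98 + 74.354 − 31.9 = 28.074.
∂x/∂I = +0.0094, so E_I = 0.0094·(7910/28.074) ≈ 2.65.
E_I > 1: normal good (luxury).

2.65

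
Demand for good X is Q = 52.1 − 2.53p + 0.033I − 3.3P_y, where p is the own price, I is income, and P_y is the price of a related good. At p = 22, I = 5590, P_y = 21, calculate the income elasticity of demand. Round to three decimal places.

1.653

Evaluating quantity at (p, I, P_y) gives Q = 52.1 − 2.53(22) + 0.033(5590) − 3.3(21) = 52.1 − 55.66 + 184.47 − 69.3 = 111.61.
∂Q/∂I = +0.033, so E_I = 0.033·(5590/111.61) ≈ 1.653.
E_I > 1: normal good (luxury).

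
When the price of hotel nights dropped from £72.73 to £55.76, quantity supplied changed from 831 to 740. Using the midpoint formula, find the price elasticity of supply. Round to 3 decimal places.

0.439

%ΔQ = (740 − 831)/[(831 + 740)/2] = -91/785.5 ≈ -0.1158.
%Δp = (55.76 − 72.73)/[(72.73 + 55.76)/2] = -16.97/64.245 ≈ -0.2641.
Arc elasticity E = %ΔQ/%Δp ≈ -0.1158/-0.2641 ≈ 0.439.
|E| < 1: supply is inelastic over this range.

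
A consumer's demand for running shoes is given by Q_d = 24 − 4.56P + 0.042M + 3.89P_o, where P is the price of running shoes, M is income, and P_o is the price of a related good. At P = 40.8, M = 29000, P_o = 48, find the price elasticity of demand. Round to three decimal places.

-0.150

At the given point, Q_d = 24 − 4.56(40.8) + 0.042(29000) + 3.89(48) = 24 − 186.048 + 1218 + 186.72 = 1242.672.
∂Q_d/∂P = −4.56, so E_p = (−4.56)·(40.8/1242.672) ≈ -0.150.
|E_p| < 1: demand is inelastic.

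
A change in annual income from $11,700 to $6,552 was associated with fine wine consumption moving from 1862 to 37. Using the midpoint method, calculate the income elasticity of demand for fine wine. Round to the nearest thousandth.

3.407

%ΔQ = (37 − 1862)/[(1862+37)/2] = -1825/949.5 ≈ -1.9221.
%ΔY = (6,552 − 11,700)/[(11,700+6,552)/2] = -5148/9126 ≈ -0.5641.
E_I = %ΔQ/%ΔY ≈ 3.407.
E_I > 1: normal good (luxury).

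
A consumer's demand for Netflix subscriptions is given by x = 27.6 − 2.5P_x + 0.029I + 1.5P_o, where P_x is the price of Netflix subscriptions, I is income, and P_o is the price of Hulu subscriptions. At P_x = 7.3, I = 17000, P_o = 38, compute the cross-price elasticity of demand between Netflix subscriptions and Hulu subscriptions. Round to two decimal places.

0.10

Substituting, x = 27.6 − 2.5(7.3) + 0.029(17000) + 1.5(38) = 27.6 − 18.25 + 493 + 57 = 559.35.
∂x/∂P_o = +1.5, so E_xy = 1.5·(38/559.35) ≈ 0.10.
E_xy > 0: the goods are substitutes.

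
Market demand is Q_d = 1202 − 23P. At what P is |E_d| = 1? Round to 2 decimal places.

26.13

For linear demand Q_d = a − bP, E = −bP/(a − bP). |E| = 1 ⇒ bP = a − bP ⇒ P = a/(2b).
P = 1202/(2·23) ≈ 26.13.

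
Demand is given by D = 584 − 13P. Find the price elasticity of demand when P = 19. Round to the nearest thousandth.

At P = 19, D = 337.
dD/dP = −13.
Point elasticity E = (dD/dP)·(P/D) = -13 × 19/337 ≈ -0.733.
|E| < 1, so demand is inelastic at this price.

-0.733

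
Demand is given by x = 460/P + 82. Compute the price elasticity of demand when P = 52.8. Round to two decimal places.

At P = 52.8, x = 90.7121.
dx/dP = −460/P² = −0.165.
Point elasticity E = (dx/dP)·(P/x) = -0.165 × 52.8/90.7121 ≈ -0.10.
|E| < 1, so demand is inelastic at this price.

-0.10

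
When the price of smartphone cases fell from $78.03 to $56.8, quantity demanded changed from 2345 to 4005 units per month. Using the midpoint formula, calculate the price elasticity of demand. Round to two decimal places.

-1.66

%ΔQ = (4005 − 2345)/[(2345 + 4005)/2] = 1660/3175 ≈ 0.5228.
%ΔP = (56.8 − 78.03)/[(78.03 + 56.8)/2] = -21.23/67.415 ≈ -0.3149.
Arc elasticity E = %ΔQ/%ΔP ≈ 0.5228/-0.3149 ≈ -1.66.
|E| > 1: demand is elastic over this range.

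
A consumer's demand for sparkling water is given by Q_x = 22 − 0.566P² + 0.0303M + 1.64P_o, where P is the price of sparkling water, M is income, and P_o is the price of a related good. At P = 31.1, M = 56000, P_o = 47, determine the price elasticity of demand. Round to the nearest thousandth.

-0.877

Substituting, Q_x = 22 − 0.566(31.1)² + 0.0303(56000) + 1.64(47) = 22 − 547.4409 + 1696.8 + 77.08 = 1248.4391.
∂Q_x/∂P = −2·0.566·P = -35.2052, so E_p = -35.2052·(31.1/1248.4391) ≈ -0.877.
|E_p| < 1: demand is inelastic.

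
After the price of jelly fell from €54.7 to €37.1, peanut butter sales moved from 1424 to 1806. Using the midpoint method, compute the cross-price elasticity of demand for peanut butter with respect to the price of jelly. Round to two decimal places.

-0.62

%ΔQ_x = (1806 − 1424)/[(1424+1806)/2] = 382/1615 ≈ 0.2365.
%ΔP_y = (37.1 − 54.7)/[(54.7+37.1)/2] ≈ -0.3834.
E_xy = 0.2365/-0.3834 ≈ -0.62.
E_xy < 0, so peanut butter and jelly are complements.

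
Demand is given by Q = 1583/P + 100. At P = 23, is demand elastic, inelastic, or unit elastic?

inelastic

At P = 23, Q = 168.8261.
dQ/dP = −1583/P² = −2.9924.
Point elasticity E = (dQ/dP)·(P/Q) = -2.9924 × 23/168.8261 ≈ -0.408.
|E| ≈ 0.408 < 1, so demand is inelastic.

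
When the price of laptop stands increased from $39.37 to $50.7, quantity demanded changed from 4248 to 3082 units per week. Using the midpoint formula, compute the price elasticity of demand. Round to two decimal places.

%Δq = (3082 − 4248)/[(4248 + 3082)/2] = -1166/3665 ≈ -0.3181.
%ΔP = (50.7 − 39.37)/[(39.37 + 50.7)/2] = 11.33/45.035 ≈ 0.2516.
Arc elasticity E = %Δq/%ΔP ≈ -0.3181/0.2516 ≈ -1.26.
|E| > 1: demand is elastic over this range.

-1.26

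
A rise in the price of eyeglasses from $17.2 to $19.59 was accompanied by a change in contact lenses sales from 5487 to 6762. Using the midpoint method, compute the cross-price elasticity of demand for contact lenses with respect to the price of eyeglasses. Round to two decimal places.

1.60

%ΔQ_x = (6762 − 5487)/[(5487+6762)/2] = 1275/6124.5 ≈ 0.2082.
%ΔP_y = (19.59 − 17.2)/[(17.2+19.59)/2] ≈ 0.1299.
E_xy = 0.2082/0.1299 ≈ 1.60.
E_xy > 0, so contact lenses and eyeglasses are substitutes.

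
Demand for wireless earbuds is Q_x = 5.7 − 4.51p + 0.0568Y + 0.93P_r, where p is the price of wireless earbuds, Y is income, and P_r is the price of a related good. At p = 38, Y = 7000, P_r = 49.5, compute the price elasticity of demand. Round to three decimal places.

First evaluate Q_x: 5.7 − 4.51(38) + 0.0568(7000) + 0.93(49.5) = 5.7 − 171.38 + 397.6 + 46.035 = 277.955.
∂Q_x/∂p = −4.51, so E_p = (−4.51)·(38/277.955) ≈ -0.617.
|E_p| < 1: demand is inelastic.

-0.617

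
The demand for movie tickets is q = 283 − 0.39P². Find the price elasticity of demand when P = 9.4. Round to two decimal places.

-0.28

At P = 9.4, q = 248.5396.
dq/dP = −2·0.39·P = −7.332.
Point elasticity E = (dq/dP)·(P/q) = -7.332 × 9.4/248.5396 ≈ -0.28.
|E| < 1, so demand is inelastic at this price.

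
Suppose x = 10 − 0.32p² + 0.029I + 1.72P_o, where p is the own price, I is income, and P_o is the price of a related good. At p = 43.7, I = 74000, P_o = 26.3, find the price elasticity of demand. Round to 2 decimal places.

-0.77

First evaluate x: 10 − 0.32(43.7)² + 0.029(74000) + 1.72(26.3) = 10 − 611.1008 + 2146 + 45.236 = 1590.1352.
∂x/∂p = −2·0.32·p = -27.968, so E_p = -27.968·(43.7/1590.1352) ≈ -0.77.
|E_p| < 1: demand is inelastic.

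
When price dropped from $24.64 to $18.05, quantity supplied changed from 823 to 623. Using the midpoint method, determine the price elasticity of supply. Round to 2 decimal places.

%Δq = (623 − 823)/[(823 + 623)/2] = -200/723 ≈ -0.2766.
%ΔP = (18.05 − 24.64)/[(24.64 + 18.05)/2] = -6.59/21.345 ≈ -0.3087.
Arc elasticity E = %Δq/%ΔP ≈ -0.2766/-0.3087 ≈ 0.90.
|E| < 1: supply is inelastic over this range.

0.90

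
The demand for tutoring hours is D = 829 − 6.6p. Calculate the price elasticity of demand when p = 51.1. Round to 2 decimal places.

-0.69

At p = 51.1, D = 491.74.
dD/dp = −6.6.
Point elasticity E = (dD/dp)·(p/D) = -6.6 × 51.1/491.74 ≈ -0.69.
|E| < 1, so demand is inelastic at this price.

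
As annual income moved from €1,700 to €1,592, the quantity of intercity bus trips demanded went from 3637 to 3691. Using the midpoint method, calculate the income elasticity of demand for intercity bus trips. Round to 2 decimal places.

%ΔQ = (3691 − 3637)/[(3637+3691)/2] = 54/3664 ≈ 0.0147.
%ΔI = (1,592 − 1,700)/[(1,700+1,592)/2] = -108/1646 ≈ -0.0656.
E_I = %ΔQ/%ΔI ≈ -0.22.
E_I < 0: inferior good.

-0.22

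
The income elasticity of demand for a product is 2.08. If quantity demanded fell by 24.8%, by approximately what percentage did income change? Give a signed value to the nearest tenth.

%ΔQ ≈ E × %ΔI ⇒ %ΔI = %ΔQ / E = (-24.8%)/(2.08) ≈ -11.9%.

-11.9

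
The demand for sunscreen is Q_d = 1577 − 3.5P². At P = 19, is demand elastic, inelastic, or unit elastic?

elastic

At P = 19, Q_d = 313.5.
dQ_d/dP = −2·3.5·P = −133.
Point elasticity E = (dQ_d/dP)·(P/Q_d) = -133 × 19/313.5 ≈ -8.061.
|E| ≈ 8.061 > 1, so demand is elastic.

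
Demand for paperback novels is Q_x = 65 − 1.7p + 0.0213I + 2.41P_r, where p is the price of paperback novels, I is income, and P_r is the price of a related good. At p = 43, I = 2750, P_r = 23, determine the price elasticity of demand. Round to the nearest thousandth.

-0.690

Substituting, Q_x = 65 − 1.7(43) + 0.0213(2750) + 2.41(23) = 65 − 73.1 + 58.575 + 55.43 = 105.905.
∂Q_x/∂p = −1.7, so E_p = (−1.7)·(43/105.905) ≈ -0.690.
|E_p| < 1: demand is inelastic.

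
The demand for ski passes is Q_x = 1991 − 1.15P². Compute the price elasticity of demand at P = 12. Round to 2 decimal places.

At P = 12, Q_x = 1825.4.
dQ_x/dP = −2·1.15·P = −27.6.
Point elasticity E = (dQ_x/dP)·(P/Q_x) = -27.6 × 12/1825.4 ≈ -0.18.
|E| < 1, so demand is inelastic at this price.

-0.18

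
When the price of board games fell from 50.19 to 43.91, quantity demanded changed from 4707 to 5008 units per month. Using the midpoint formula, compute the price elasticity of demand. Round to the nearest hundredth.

-0.46

%Δq = (5008 − 4707)/[(4707 + 5008)/2] = 301/4857.5 ≈ 0.0620.
%Δp = (43.91 − 50.19)/[(50.19 + 43.91)/2] = -6.28/47.05 ≈ -0.1335.
Arc elasticity E = %Δq/%Δp ≈ 0.0620/-0.1335 ≈ -0.46.
|E| < 1: demand is inelastic over this range.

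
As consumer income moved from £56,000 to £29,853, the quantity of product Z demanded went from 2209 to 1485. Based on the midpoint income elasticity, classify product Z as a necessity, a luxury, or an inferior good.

%ΔQ = (1485 − 2209)/[(2209+1485)/2] = -724/1847 ≈ -0.3920.
%ΔI = (29,853 − 56,000)/[(56,000+29,853)/2] = -26147/42926.5 ≈ -0.6091.
E_I = %ΔQ/%ΔI ≈ 0.644.
E_I ∈ (0,1): normal good (necessity).

necessity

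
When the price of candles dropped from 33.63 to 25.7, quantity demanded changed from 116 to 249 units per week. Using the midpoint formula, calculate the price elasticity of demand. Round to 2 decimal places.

%Δq = (249 − 116)/[(116 + 249)/2] = 133/182.5 ≈ 0.7288.
%Δp = (25.7 − 33.63)/[(33.63 + 25.7)/2] = -7.93/29.665 ≈ -0.2673.
Arc elasticity E = %Δq/%Δp ≈ 0.7288/-0.2673 ≈ -2.73.
|E| > 1: demand is elastic over this range.

-2.73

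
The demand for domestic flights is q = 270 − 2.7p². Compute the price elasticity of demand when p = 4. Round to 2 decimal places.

At p = 4, q = 226.8.
dq/dp = −2·2.7·p = −21.6.
Point elasticity E = (dq/dp)·(p/q) = -21.6 × 4/226.8 ≈ -0.38.
|E| < 1, so demand is inelastic at this price.

-0.38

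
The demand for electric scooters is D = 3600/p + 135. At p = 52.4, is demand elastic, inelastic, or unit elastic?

inelastic

At p = 52.4, D = 203.7023.
dD/dp = −3600/p² = −1.3111.
Point elasticity E = (dD/dp)·(p/D) = -1.3111 × 52.4/203.7023 ≈ -0.337.
|E| ≈ 0.337 < 1, so demand is inelastic.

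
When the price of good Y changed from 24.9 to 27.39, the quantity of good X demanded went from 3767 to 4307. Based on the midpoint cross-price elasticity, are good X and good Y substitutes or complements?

%ΔQ_x = (4307 − 3767)/[(3767+4307)/2] = 540/4037 ≈ 0.1338.
%ΔP_y = (27.39 − 24.9)/[(24.9+27.39)/2] ≈ 0.0952.
E_xy = 0.1338/0.0952 ≈ 1.405.
E_xy > 0, so the goods are substitutes.

substitutes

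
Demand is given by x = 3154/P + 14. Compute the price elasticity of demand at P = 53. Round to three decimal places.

At P = 53, x = 73.5094.
dx/dP = −3154/P² = −1.1228.
Point elasticity E = (dx/dP)·(P/x) = -1.1228 × 53/73.5094 ≈ -0.810.
|E| < 1, so demand is inelastic at this price.

-0.810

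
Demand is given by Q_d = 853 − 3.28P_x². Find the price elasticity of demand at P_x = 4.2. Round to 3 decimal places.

At P_x = 4.2, Q_d = 795.1408.
dQ_d/dP_x = −2·3.28·P_x = −27.552.
Point elasticity E = (dQ_d/dP_x)·(P_x/Q_d) = -27.552 × 4.2/795.1408 ≈ -0.146.
|E| < 1, so demand is inelastic at this price.

-0.146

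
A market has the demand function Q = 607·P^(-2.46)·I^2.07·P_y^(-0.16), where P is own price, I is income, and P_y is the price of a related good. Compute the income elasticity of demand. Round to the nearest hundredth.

2.07

For a Cobb–Douglas (constant-elasticity) form Q = A·I^α·…, the elasticity with respect to I equals the exponent α at every point.
Here the exponent on I is 2.07, so the income elasticity of demand is 2.07.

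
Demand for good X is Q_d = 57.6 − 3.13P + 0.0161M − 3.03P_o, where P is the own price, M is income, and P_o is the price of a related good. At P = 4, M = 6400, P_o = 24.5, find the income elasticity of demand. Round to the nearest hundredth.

Substituting, Q_d = 57.6 − 3.13(4) + 0.0161(6400) − 3.03(24.5) = 57.6 − 12.52 + 103.04 − 74.235 = 73.885.
∂Q_d/∂M = +0.0161, so E_I = 0.0161·(6400/73.885) ≈ 1.39.
E_I > 1: normal good (luxury).

1.39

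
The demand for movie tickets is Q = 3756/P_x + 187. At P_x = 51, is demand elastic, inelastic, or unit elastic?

inelastic

At P_x = 51, Q = 260.6471.
dQ/dP_x = −3756/P_x² = −1.4441.
Point elasticity E = (dQ/dP_x)·(P_x/Q) = -1.4441 × 51/260.6471 ≈ -0.283.
|E| ≈ 0.283 < 1, so demand is inelastic.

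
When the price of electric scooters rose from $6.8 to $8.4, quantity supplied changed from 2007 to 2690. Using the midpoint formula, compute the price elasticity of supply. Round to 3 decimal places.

1.381

%Δq = (2690 − 2007)/[(2007 + 2690)/2] = 683/2348.5 ≈ 0.2908.
%ΔP = (8.4 − 6.8)/[(6.8 + 8.4)/2] = 1.6/7.6 ≈ 0.2105.
Arc elasticity E = %Δq/%ΔP ≈ 0.2908/0.2105 ≈ 1.381.
|E| > 1: supply is elastic over this range.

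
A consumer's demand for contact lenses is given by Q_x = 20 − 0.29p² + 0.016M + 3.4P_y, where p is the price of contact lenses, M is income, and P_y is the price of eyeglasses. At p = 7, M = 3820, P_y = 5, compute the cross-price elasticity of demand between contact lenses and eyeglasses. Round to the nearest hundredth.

At the given point, Q_x = 20 − 0.29(7)² + 0.016(3820) + 3.4(5) = 20 − 14.21 + 61.12 + 17 = 83.91.
∂Q_x/∂P_y = +3.4, so E_xy = 3.4·(5/83.91) ≈ 0.20.
E_xy > 0: the goods are substitutes.

0.20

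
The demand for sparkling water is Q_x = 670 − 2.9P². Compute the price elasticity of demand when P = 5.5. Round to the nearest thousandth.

-0.301

At P = 5.5, Q_x = 582.275.
dQ_x/dP = −2·2.9·P = −31.9.
Point elasticity E = (dQ_x/dP)·(P/Q_x) = -31.9 × 5.5/582.275 ≈ -0.301.
|E| < 1, so demand is inelastic at this price.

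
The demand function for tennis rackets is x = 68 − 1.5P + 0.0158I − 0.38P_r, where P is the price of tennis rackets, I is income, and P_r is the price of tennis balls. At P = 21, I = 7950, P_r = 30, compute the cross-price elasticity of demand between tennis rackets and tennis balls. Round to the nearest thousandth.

Evaluating quantity at (P, I, P_r) gives x = 68 − 1.5(21) + 0.0158(7950) − 0.38(30) = 68 − 31.5 + 125.61 − 11.4 = 150.71.
∂x/∂P_r = −0.38, so E_xy = -0.38·(30/150.71) ≈ -0.076.
E_xy < 0: the goods are complements.

-0.076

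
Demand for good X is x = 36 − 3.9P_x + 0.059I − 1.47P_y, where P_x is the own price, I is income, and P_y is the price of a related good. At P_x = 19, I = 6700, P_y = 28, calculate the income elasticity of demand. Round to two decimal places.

x = 36 − 3.9(19) + 0.059(6700) − 1.47(28) = 36 − 74.1 + 395.3 − 41.16 = 316.04.
∂x/∂I = +0.059, so E_I = 0.059·(6700/316.04) ≈ 1.25.
E_I > 1: normal good (luxury).

1.25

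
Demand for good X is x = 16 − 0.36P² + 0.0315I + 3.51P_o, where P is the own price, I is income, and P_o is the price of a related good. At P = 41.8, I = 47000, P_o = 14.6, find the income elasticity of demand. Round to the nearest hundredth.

1.61

First evaluate x: 16 − 0.36(41.8)² + 0.0315(47000) + 3.51(14.6) = 16 − 629.0064 + 1480.5 + 51.246 = 918.7396.
∂x/∂I = +0.0315, so E_I = 0.0315·(47000/918.7396) ≈ 1.61.
E_I > 1: normal good (luxury).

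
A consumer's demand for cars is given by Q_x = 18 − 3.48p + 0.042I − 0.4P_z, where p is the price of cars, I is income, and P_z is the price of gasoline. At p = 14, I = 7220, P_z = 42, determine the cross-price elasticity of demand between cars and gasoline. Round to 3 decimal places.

First evaluate Q_x: 18 − 3.48(14) + 0.042(7220) − 0.4(42) = 18 − 48.72 + 303.24 − 16.8 = 255.72.
∂Q_x/∂P_z = −0.4, so E_xy = -0.4·(42/255.72) ≈ -0.066.
E_xy < 0: the goods are complements.

-0.066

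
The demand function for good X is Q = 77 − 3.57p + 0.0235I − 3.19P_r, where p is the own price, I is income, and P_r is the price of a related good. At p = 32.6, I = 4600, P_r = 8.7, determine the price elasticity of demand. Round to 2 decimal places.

-2.84

At the given point, Q = 77 − 3.57(32.6) + 0.0235(4600) − 3.19(8.7) = 77 − 116.382 + 108.1 − 27.753 = 40.965.
∂Q/∂p = −3.57, so E_p = (−3.57)·(32.6/40.965) ≈ -2.84.
|E_p| > 1: demand is elastic.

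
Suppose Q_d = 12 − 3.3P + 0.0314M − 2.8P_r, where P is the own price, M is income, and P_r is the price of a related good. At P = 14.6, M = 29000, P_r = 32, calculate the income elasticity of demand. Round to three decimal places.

Evaluating quantity at (P, M, P_r) gives Q_d = 12 − 3.3(14.6) + 0.0314(29000) − 2.8(32) = 12 − 48.18 + 910.6 − 89.6 = 784.82.
∂Q_d/∂M = +0.0314, so E_I = 0.0314·(29000/784.82) ≈ 1.160.
E_I > 1: normal good (luxury).

1.160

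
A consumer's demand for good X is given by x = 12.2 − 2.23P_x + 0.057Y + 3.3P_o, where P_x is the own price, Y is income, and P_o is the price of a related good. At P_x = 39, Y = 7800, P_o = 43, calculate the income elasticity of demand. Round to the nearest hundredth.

Evaluating quantity at (P_x, Y, P_o) gives x = 12.2 − 2.23(39) + 0.057(7800) + 3.3(43) = 12.2 − 86.97 + 444.6 + 141.9 = 511.73.
∂x/∂Y = +0.057, so E_I = 0.057·(7800/511.73) ≈ 0.87.
E_I ∈ (0,1): normal good (necessity).

0.87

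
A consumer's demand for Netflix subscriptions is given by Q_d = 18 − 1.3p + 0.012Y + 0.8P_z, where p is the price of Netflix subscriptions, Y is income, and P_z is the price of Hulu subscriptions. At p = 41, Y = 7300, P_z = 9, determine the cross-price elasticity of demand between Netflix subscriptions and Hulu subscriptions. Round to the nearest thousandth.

0.121

First evaluate Q_d: 18 − 1.3(41) + 0.012(7300) + 0.8(9) = 18 − 53.3 + 87.6 + 7.2 = 59.5.
∂Q_d/∂P_z = +0.8, so E_xy = 0.8·(9/59.5) ≈ 0.121.
E_xy > 0: the goods are substitutes.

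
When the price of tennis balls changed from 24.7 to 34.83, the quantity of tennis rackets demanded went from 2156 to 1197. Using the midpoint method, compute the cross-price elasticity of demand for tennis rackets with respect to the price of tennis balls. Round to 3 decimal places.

-1.681

%ΔQ_x = (1197 − 2156)/[(2156+1197)/2] = -959/1676.5 ≈ -0.5720.
%ΔP_y = (34.83 − 24.7)/[(24.7+34.83)/2] ≈ 0.3403.
E_xy = -0.5720/0.3403 ≈ -1.681.
E_xy < 0, so tennis rackets and tennis balls are complements.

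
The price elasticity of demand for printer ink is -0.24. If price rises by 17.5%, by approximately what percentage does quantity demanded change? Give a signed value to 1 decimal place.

%ΔQ ≈ E × %ΔP = (-0.24) × (17.5%) = -4.2%.

-4.2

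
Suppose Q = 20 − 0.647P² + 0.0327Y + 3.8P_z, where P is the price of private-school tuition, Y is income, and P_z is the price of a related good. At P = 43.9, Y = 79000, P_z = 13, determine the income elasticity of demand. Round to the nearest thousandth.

1.838

First evaluate Q: 20 − 0.647(43.9)² + 0.0327(79000) + 3.8(13) = 20 − 1246.9049 + 2583.3 + 49.4 = 1405.7951.
∂Q/∂Y = +0.0327, so E_I = 0.0327·(79000/1405.7951) ≈ 1.838.
E_I > 1: normal good (luxury).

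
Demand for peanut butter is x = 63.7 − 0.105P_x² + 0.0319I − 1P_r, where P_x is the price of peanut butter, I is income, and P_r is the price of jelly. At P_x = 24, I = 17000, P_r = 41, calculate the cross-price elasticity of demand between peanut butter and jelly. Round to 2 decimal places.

Substituting, x = 63.7 − 0.105(24)² + 0.0319(17000) − 1(41) = 63.7 − 60.48 + 542.3 − 41 = 504.52.
∂x/∂P_r = −1, so E_xy = -1·(41/504.52) ≈ -0.08.
E_xy < 0: the goods are complements.

-0.08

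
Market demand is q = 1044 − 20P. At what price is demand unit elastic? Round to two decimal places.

26.10

For linear demand q = a − bP, E = −bP/(a − bP). |E| = 1 ⇒ bP = a − bP ⇒ P = a/(2b).
P = 1044/(2·20) = 26.10.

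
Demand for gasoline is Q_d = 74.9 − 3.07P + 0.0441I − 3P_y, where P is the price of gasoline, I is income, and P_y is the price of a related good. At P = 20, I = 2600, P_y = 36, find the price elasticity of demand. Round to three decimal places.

-3.046

Substituting, Q_d = 74.9 − 3.07(20) + 0.0441(2600) − 3(36) = 74.9 − 61.4 + 114.66 − 108 = 20.16.
∂Q_d/∂P = −3.07, so E_p = (−3.07)·(20/20.16) ≈ -3.046.
|E_p| > 1: demand is elastic.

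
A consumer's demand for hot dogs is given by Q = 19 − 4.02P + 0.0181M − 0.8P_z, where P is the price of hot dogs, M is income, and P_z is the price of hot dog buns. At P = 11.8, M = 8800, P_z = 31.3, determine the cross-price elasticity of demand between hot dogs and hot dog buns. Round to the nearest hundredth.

At the given point, Q = 19 − 4.02(11.8) + 0.0181(8800) − 0.8(31.3) = 19 − 47.436 + 159.28 − 25.04 = 105.804.
∂Q/∂P_z = −0.8, so E_xy = -0.8·(31.3/105.804) ≈ -0.24.
E_xy < 0: the goods are complements.

-0.24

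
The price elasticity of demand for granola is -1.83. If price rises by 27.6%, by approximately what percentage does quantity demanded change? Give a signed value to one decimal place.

%ΔQ ≈ E × %ΔP = (-1.83) × (27.6%) ≈ -50.5%.

-50.5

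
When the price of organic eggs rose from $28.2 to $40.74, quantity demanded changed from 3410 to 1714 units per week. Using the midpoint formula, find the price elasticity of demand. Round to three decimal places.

-1.820

%Δq = (1714 − 3410)/[(3410 + 1714)/2] = -1696/2562 ≈ -0.6620.
%Δp = (40.74 − 28.2)/[(28.2 + 40.74)/2] = 12.54/34.47 ≈ 0.3638.
Arc elasticity E = %Δq/%Δp ≈ -0.6620/0.3638 ≈ -1.820.
|E| > 1: demand is elastic over this range.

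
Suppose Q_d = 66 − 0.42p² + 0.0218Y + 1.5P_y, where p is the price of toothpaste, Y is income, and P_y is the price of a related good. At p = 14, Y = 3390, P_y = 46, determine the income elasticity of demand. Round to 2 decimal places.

0.58

Q_d = 66 − 0.42(14)² + 0.0218(3390) + 1.5(46) = 66 − 82.32 + 73.902 + 69 = 126.582.
∂Q_d/∂Y = +0.0218, so E_I = 0.0218·(3390/126.582) ≈ 0.58.
E_I ∈ (0,1): normal good (necessity).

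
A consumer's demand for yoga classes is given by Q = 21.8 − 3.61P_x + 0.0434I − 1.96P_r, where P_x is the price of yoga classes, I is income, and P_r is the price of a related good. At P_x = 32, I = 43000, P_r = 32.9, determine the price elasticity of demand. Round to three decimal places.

-0.068

First evaluate Q: 21.8 − 3.61(32) + 0.0434(43000) − 1.96(32.9) = 21.8 − 115.52 + 1866.2 − 64.484 = 1707.996.
∂Q/∂P_x = −3.61, so E_p = (−3.61)·(32/1707.996) ≈ -0.068.
|E_p| < 1: demand is inelastic.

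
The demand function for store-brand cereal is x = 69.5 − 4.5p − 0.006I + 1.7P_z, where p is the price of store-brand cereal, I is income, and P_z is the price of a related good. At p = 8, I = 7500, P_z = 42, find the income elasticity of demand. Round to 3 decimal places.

-0.751

x = 69.5 − 4.5(8) − 0.006(7500) + 1.7(42) = 69.5 − 36 − 45 + 71.4 = 59.9.
∂x/∂I = −0.006, so E_I = -0.006·(7500/59.9) ≈ -0.751.
E_I < 0: inferior good.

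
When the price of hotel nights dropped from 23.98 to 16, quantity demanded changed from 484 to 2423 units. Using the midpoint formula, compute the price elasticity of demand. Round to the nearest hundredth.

%ΔQ = (2423 − 484)/[(484 + 2423)/2] = 1939/1453.5 ≈ 1.3340.
%Δp = (16 − 23.98)/[(23.98 + 16)/2] = -7.98/19.99 ≈ -0.3992.
Arc elasticity E = %ΔQ/%Δp ≈ 1.3340/-0.3992 ≈ -3.34.
|E| > 1: demand is elastic over this range.

-3.34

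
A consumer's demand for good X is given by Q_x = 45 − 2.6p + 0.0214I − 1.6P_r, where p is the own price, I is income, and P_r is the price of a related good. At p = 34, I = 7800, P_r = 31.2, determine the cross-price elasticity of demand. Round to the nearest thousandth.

Substituting, Q_x = 45 − 2.6(34) + 0.0214(7800) − 1.6(31.2) = 45 − 88.4 + 166.92 − 49.92 = 73.6.
∂Q_x/∂P_r = −1.6, so E_xy = -1.6·(31.2/73.6) ≈ -0.678.
E_xy < 0: the goods are complements.

-0.678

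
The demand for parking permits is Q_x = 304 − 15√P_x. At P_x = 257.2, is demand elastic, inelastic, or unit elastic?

elastic

At P_x = 257.2, Q_x = 63.4382.
dQ_x/dP_x = −15/(2√P_x) = −15/(2·16.0375).
Point elasticity E = (dQ_x/dP_x)·(P_x/Q_x) = -0.4677 × 257.2/63.4382 ≈ -1.896.
|E| ≈ 1.896 > 1, so demand is elastic.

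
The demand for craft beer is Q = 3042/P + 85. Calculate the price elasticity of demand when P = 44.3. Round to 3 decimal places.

-0.447

At P = 44.3, Q = 153.6682.
dQ/dP = −3042/P² = −1.5501.
Point elasticity E = (dQ/dP)·(P/Q) = -1.5501 × 44.3/153.6682 ≈ -0.447.
|E| < 1, so demand is inelastic at this price.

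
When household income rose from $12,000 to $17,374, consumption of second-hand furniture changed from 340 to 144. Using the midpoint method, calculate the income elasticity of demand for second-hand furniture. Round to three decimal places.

-2.213

%ΔQ = (144 − 340)/[(340+144)/2] = -196/242 ≈ -0.8099.
%ΔY = (17,374 − 12,000)/[(12,000+17,374)/2] = 5374/14687 ≈ 0.3659.
E_I = %ΔQ/%ΔY ≈ -2.213.
E_I < 0: inferior good.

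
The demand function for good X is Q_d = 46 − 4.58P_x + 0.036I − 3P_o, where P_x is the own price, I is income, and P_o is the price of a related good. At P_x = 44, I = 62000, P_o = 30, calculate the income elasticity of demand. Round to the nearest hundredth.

Q_d = 46 − 4.58(44) + 0.036(62000) − 3(30) = 46 − 201.52 + 2232 − 90 = 1986.48.
∂Q_d/∂I = +0.036, so E_I = 0.036·(62000/1986.48) ≈ 1.12.
E_I > 1: normal good (luxury).

1.12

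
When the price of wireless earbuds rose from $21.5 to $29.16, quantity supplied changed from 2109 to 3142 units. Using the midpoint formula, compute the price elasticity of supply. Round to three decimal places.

1.301

%ΔQ = (3142 − 2109)/[(2109 + 3142)/2] = 1033/2625.5 ≈ 0.3934.
%ΔP = (29.16 − 21.5)/[(21.5 + 29.16)/2] = 7.66/25.33 ≈ 0.3024.
Arc elasticity E = %ΔQ/%ΔP ≈ 0.3934/0.3024 ≈ 1.301.
|E| > 1: supply is elastic over this range.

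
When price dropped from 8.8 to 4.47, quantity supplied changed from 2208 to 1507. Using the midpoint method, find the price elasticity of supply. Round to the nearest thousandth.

0.578

%ΔQ = (1507 − 2208)/[(2208 + 1507)/2] = -701/1857.5 ≈ -0.3774.
%ΔP = (4.47 − 8.8)/[(8.8 + 4.47)/2] = -4.33/6.635 ≈ -0.6526.
Arc elasticity E = %ΔQ/%ΔP ≈ -0.3774/-0.6526 ≈ 0.578.
|E| < 1: supply is inelastic over this range.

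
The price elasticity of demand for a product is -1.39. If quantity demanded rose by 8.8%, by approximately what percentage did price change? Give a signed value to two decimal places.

-6.33

%ΔQ ≈ E × %ΔP ⇒ %ΔP = %ΔQ / E = (8.8%)/(-1.39) ≈ -6.33%.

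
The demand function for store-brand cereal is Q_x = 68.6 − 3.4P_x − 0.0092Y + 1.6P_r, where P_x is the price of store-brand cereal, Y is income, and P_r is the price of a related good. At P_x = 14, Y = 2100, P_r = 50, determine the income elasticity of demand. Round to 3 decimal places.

Substituting, Q_x = 68.6 − 3.4(14) − 0.0092(2100) + 1.6(50) = 68.6 − 47.6 − 19.32 + 80 = 81.68.
∂Q_x/∂Y = −0.0092, so E_I = -0.0092·(2100/81.68) ≈ -0.237.
E_I < 0: inferior good.

-0.237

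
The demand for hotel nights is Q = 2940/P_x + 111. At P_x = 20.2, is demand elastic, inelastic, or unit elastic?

At P_x = 20.2, Q = 256.5446.
dQ/dP_x = −2940/P_x² = −7.2052.
Point elasticity E = (dQ/dP_x)·(P_x/Q) = -7.2052 × 20.2/256.5446 ≈ -0.567.
|E| ≈ 0.567 < 1, so demand is inelastic.

inelastic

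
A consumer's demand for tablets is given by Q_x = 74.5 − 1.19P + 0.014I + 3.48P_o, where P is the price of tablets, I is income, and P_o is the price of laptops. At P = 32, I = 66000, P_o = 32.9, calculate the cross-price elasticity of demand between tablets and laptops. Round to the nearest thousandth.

Q_x = 74.5 − 1.19(32) + 0.014(66000) + 3.48(32.9) = 74.5 − 38.08 + 924 + 114.492 = 1074.912.
∂Q_x/∂P_o = +3.48, so E_xy = 3.48·(32.9/1074.912) ≈ 0.107.
E_xy > 0: the goods are substitutes.

0.107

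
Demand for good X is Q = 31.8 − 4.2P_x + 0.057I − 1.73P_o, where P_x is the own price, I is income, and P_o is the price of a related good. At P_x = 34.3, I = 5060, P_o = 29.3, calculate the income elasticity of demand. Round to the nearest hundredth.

2.30

Substituting, Q = 31.8 − 4.2(34.3) + 0.057(5060) − 1.73(29.3) = 31.8 − 144.06 + 288.42 − 50.689 = 125.471.
∂Q/∂I = +0.057, so E_I = 0.057·(5060/125.471) ≈ 2.30.
E_I > 1: normal good (luxury).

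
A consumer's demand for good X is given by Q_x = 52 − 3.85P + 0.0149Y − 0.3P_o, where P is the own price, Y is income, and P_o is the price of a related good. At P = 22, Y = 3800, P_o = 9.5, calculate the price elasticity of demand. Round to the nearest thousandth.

Evaluating quantity at (P, Y, P_o) gives Q_x = 52 − 3.85(22) + 0.0149(3800) − 0.3(9.5) = 52 − 84.7 + 56.62 − 2.85 = 21.07.
∂Q_x/∂P = −3.85, so E_p = (−3.85)·(22/21.07) ≈ -4.020.
|E_p| > 1: demand is elastic.

-4.020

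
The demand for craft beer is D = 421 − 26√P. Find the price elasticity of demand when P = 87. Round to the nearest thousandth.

-0.679

At P = 87, D = 178.4881.
dD/dP = −26/(2√P) = −26/(2·9.3274).
Point elasticity E = (dD/dP)·(P/D) = -1.3937 × 87/178.4881 ≈ -0.679.
|E| < 1, so demand is inelastic at this price.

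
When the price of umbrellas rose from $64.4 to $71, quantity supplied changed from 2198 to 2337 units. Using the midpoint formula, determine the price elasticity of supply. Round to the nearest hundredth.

%ΔQ = (2337 − 2198)/[(2198 + 2337)/2] = 139/2267.5 ≈ 0.0613.
%ΔP = (71 − 64.4)/[(64.4 + 71)/2] = 6.6/67.7 ≈ 0.0975.
Arc elasticity E = %ΔQ/%ΔP ≈ 0.0613/0.0975 ≈ 0.63.
|E| < 1: supply is inelastic over this range.

0.63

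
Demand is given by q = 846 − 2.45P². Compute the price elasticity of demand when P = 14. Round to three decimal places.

-2.625

At P = 14, q = 365.8.
dq/dP = −2·2.45·P = −68.6.
Point elasticity E = (dq/dP)·(P/q) = -68.6 × 14/365.8 ≈ -2.625.
|E| > 1, so demand is elastic at this price.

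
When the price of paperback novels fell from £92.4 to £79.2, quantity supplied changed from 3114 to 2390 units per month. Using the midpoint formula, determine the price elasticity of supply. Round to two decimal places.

%Δq = (2390 − 3114)/[(3114 + 2390)/2] = -724/2752 ≈ -0.2631.
%ΔP = (79.2 − 92.4)/[(92.4 + 79.2)/2] = -13.2/85.8 ≈ -0.1538.
Arc elasticity E = %Δq/%ΔP ≈ -0.2631/-0.1538 ≈ 1.71.
|E| > 1: supply is elastic over this range.

1.71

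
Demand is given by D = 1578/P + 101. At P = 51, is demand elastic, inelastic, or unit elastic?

At P = 51, D = 131.9412.
dD/dP = −1578/P² = −0.6067.
Point elasticity E = (dD/dP)·(P/D) = -0.6067 × 51/131.9412 ≈ -0.235.
|E| ≈ 0.235 < 1, so demand is inelastic.

inelastic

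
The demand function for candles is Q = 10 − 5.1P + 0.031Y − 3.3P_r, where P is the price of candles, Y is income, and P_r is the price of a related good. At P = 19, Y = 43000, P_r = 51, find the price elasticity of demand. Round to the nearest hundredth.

Substituting, Q = 10 − 5.1(19) + 0.031(43000) − 3.3(51) = 10 − 96.9 + 1333 − 168.3 = 1077.8.
∂Q/∂P = −5.1, so E_p = (−5.1)·(19/1077.8) ≈ -0.09.
|E_p| < 1: demand is inelastic.

-0.09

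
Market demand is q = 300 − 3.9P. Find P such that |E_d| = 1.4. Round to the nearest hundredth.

44.87

Set −bP/(a − bP) = −1.4 ⇒ bP = 1.4(a − bP) ⇒ bP(1+1.4) = 1.4·a.
P = 1.4·300/(3.9·2.4) ≈ 44.87.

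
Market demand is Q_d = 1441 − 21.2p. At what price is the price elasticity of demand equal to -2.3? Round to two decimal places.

47.37

Set −bp/(a − bp) = −2.3 ⇒ bp = 2.3(a − bp) ⇒ bp(1+2.3) = 2.3·a.
p = 2.3·1441/(21.2·3.3) ≈ 47.37.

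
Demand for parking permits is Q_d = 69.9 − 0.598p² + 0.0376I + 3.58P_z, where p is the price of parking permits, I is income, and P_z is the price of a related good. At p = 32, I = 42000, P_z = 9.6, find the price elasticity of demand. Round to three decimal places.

-1.143

At the given point, Q_d = 69.9 − 0.598(32)² + 0.0376(42000) + 3.58(9.6) = 69.9 − 612.352 + 1579.2 + 34.368 = 1071.116.
∂Q_d/∂p = −2·0.598·p = -38.272, so E_p = -38.272·(32/1071.116) ≈ -1.143.
|E_p| > 1: demand is elastic.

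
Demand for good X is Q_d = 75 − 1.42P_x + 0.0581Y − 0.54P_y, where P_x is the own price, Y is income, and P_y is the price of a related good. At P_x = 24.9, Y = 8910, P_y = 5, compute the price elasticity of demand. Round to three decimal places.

Substituting, Q_d = 75 − 1.42(24.9) + 0.0581(8910) − 0.54(5) = 75 − 35.358 + 517.671 − 2.7 = 554.613.
∂Q_d/∂P_x = −1.42, so E_p = (−1.42)·(24.9/554.613) ≈ -0.064.
|E_p| < 1: demand is inelastic.

-0.064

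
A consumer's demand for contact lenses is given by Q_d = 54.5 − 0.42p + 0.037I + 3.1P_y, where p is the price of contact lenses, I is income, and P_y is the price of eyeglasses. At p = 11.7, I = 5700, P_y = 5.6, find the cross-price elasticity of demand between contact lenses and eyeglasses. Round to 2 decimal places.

Substituting, Q_d = 54.5 − 0.42(11.7) + 0.037(5700) + 3.1(5.6) = 54.5 − 4.914 + 210.9 + 17.36 = 277.846.
∂Q_d/∂P_y = +3.1, so E_xy = 3.1·(5.6/277.846) ≈ 0.06.
E_xy > 0: the goods are substitutes.

0.06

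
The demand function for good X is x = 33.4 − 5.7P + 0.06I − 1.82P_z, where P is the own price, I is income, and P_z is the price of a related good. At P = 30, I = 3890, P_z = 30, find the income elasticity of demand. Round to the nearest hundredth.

5.67

At the given point, x = 33.4 − 5.7(30) + 0.06(3890) − 1.82(30) = 33.4 − 171 + 233.4 − 54.6 = 41.2.
∂x/∂I = +0.06, so E_I = 0.06·(3890/41.2) ≈ 5.67.
E_I > 1: normal good (luxury).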